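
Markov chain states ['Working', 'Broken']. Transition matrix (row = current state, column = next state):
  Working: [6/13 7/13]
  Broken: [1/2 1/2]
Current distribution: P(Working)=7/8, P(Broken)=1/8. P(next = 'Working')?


P(next=Working) = Σᵢ P(now=i)×P(i→Working)
= 7/8×6/13 + 1/8×1/2
= 21/52 + 1/16 = 97/208

P = 97/208 ≈ 0.4663


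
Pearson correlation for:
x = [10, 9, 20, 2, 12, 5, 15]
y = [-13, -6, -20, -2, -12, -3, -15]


n=7, Σx=73, Σy=-71, Σxy=-972, Σx²=979, Σy²=987
r = (7×(-972) - 73×(-71))/√((7×979 - 73²)(7×987 - (-71)²))
= -1621/√(1524×1868) = -1621/√2846832 ≈ -1621/1687.2558 ≈ -0.9607

r ≈ -0.9607


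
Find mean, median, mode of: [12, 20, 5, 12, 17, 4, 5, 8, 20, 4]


Sorted: [4, 4, 5, 5, 8, 12, 12, 17, 20, 20]
Mean = 107/10
Median = 10
Freq: {12: 2, 20: 2, 5: 2, 17: 1, 4: 2, 8: 1}
Mode: [4, 5, 12, 20]

Mean=107/10, Median=10, Mode=[4, 5, 12, 20]


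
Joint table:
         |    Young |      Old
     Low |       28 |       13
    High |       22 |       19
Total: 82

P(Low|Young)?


P(Low|Young) = 28/(28+22) = 28/50 = 14/25

P = 14/25 ≈ 56.00%


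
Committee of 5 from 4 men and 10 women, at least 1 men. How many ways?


Count by #men:
  1M,4W: C(4,1)×C(10,4)=840
  2M,3W: C(4,2)×C(10,3)=720
  3M,2W: C(4,3)×C(10,2)=180
  4M,1W: C(4,4)×C(10,1)=10
Total = 1750

1750


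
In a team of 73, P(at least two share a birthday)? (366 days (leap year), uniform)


P(all different) = Π(366-i)/366 for i=0..72
= 0.000449
P(match) = 1 - 0.000449 = 0.999551

P ≈ 0.9996 ≈ 99.96%


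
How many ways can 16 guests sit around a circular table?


Circular arrangements of 16 distinct objects: fix one position to break rotational symmetry.
(n-1)! = 15! = 1307674368000

1307674368000


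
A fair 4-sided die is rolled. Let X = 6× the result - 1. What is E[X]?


E[die] = (1+4)/2 = 5/2
E[X] = 6×5/2 - 1 = 14

E[X] = 14


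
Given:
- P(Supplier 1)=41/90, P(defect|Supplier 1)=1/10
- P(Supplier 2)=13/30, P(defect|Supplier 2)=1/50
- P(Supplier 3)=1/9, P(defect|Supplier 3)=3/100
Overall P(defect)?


P(B) = Σ P(B|Aᵢ)×P(Aᵢ)
  1/10×41/90 = 41/900
  1/50×13/30 = 13/1500
  3/100×1/9 = 1/300
Sum = 259/4500

P(defect) = 259/4500 ≈ 5.76%


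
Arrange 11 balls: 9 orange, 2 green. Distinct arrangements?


11!/(9!×2!) = 55

55


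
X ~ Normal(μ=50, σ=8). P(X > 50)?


z = (50-50)/8 = 0.0
P(X > 50) = 1 - P(Z ≤ 0.0) = 1 - 0.5000 = 0.5000

P(X > 50) ≈ 0.5000


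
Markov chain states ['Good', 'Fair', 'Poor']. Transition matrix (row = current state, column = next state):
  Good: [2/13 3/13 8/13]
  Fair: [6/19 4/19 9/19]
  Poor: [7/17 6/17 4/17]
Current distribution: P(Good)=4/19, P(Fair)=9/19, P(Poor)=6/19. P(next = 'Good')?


P(next=Good) = Σᵢ P(now=i)×P(i→Good)
= 4/19×2/13 + 9/19×6/19 + 6/19×7/17
= 8/247 + 54/361 + 42/323 = 24892/79781

P = 24892/79781 ≈ 0.3120


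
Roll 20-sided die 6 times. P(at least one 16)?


P(no 16)^6 = (19/20)^6 = 47045881/64000000
P(≥1) = 1 - 47045881/64000000 = 16954119/64000000

P = 16954119/64000000 ≈ 26.49%


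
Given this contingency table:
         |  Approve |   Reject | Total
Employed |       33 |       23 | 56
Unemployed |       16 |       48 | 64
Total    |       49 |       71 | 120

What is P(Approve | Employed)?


P(Approve | Employed) = 33/(33+23) = 33/56

P(Approve|Employed) = 33/56 ≈ 58.93%


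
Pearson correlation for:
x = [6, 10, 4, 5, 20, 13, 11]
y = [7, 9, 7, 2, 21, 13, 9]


n=7, Σx=69, Σy=68, Σxy=858, Σx²=867, Σy²=874
r = (7×858 - 69×68)/√((7×867 - 69²)(7×874 - 68²))
= 1314/√(1308×1494) = 1314/√1954152 ≈ 1314/1397.9099 ≈ 0.9400

r ≈ 0.9400


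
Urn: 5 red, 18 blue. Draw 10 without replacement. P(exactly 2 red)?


Hypergeometric: C(5,2)×C(18,8)/C(23,10)
= 10×43758/1144066 = 1170/3059

P(X=2) = 1170/3059 ≈ 38.25%


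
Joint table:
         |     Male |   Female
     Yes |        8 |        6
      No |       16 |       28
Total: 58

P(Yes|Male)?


P(Yes|Male) = 8/(8+16) = 8/24 = 1/3

P = 1/3 ≈ 33.33%


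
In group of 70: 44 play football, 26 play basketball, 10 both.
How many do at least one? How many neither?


|A∪B| = 44+26-10 = 60
Neither = 70-60 = 10

At least one: 60; Neither: 10


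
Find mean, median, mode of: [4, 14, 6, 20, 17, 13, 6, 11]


Sorted: [4, 6, 6, 11, 13, 14, 17, 20]
Mean = 91/8
Median = 12
Freq: {4: 1, 14: 1, 6: 2, 20: 1, 17: 1, 13: 1, 11: 1}
Mode: [6]

Mean=91/8, Median=12, Mode=6


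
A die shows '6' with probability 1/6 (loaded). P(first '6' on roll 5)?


Geometric: P(X=5) = (1-p)^(k-1)×p = (5/6)^4×1/6 = 625/7776

P(X=5) = 625/7776 ≈ 8.04%


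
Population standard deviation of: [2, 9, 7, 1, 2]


Mean = 21/5
  (2-21/5)²=121/25
  (9-21/5)²=576/25
  (7-21/5)²=196/25
  (1-21/5)²=256/25
  (2-21/5)²=121/25
Σ(x-μ)² = 254/5
σ² = (254/5)/5 = 254/25

σ = √(254/25) ≈ 3.1875


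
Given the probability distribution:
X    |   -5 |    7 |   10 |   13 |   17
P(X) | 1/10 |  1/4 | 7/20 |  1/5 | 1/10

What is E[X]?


E[X] = Σ x·P(X=x)
= (-5)×(1/10) + (7)×(1/4) + (10)×(7/20) + (13)×(1/5) + (17)×(1/10)
= 181/20

E[X] = 181/20


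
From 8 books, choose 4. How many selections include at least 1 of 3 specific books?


Complement: C(8,4) - C(5,4) = 70 - 5 = 65

65


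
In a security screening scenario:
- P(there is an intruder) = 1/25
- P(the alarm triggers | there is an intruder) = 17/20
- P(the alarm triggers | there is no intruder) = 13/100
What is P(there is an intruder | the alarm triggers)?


Using Bayes' theorem:
P(A|B) = P(B|A)·P(A) / P(B)

P(the alarm triggers) = 17/20 × 1/25 + 13/100 × 24/25
= 17/500 + 78/625 = 397/2500

P(there is an intruder|the alarm triggers) = (17/500) / (397/2500) = 85/397

P(there is an intruder|the alarm triggers) = 85/397 ≈ 21.41%


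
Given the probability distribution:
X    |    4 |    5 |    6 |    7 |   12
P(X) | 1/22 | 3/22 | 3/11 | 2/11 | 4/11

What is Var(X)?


E[X] = 179/22
E[X²] = 1655/22
Var(X) = E[X²] - (E[X])² = 1655/22 - 32041/484 = 4369/484

Var(X) = 4369/484 ≈ 9.0269


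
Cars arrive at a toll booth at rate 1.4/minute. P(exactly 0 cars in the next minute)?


Poisson(λ=1.4): P(X=0) = e^(-λ)×λ^k/k!
= e^(-1.4) × 1.4^0 / 0!
≈ 0.2465969639 × 1 / 1 ≈ 0.246597

P(X=0) ≈ 0.246597 ≈ 24.66%


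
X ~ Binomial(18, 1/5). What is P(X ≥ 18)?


P(X ≥ 18) = Σ P(X=i) for i=18..18
P(X=18) = 1/3814697265625
Sum = 1/3814697265625

P(X ≥ 18) = 1/3814697265625 ≈ 0.00%


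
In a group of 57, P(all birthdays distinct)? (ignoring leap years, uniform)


P(all different) = Π(365-i)/365 for i=0..56
= (365/365)×(364/365)×...×(309/365)
= 0.009878

P ≈ 0.0099 ≈ 0.99%


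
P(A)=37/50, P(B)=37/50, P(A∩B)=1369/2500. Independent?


P(A)×P(B) = 1369/2500
P(A∩B) = 1369/2500
Equal ✓ → Independent

Yes, independent


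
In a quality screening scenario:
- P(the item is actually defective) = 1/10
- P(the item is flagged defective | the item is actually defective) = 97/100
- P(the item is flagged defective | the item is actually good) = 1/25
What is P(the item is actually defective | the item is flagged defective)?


Using Bayes' theorem:
P(A|B) = P(B|A)·P(A) / P(B)

P(the item is flagged defective) = 97/100 × 1/10 + 1/25 × 9/10
= 97/1000 + 9/250 = 133/1000

P(the item is actually defective|the item is flagged defective) = (97/1000) / (133/1000) = 97/133

P(the item is actually defective|the item is flagged defective) = 97/133 ≈ 72.93%


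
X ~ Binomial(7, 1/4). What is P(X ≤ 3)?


P(X ≤ 3) = Σ P(X=i) for i=0..3
P(X=0) = 2187/16384
P(X=1) = 5103/16384
P(X=2) = 5103/16384
P(X=3) = 2835/16384
Sum = 3807/4096

P(X ≤ 3) = 3807/4096 ≈ 92.94%


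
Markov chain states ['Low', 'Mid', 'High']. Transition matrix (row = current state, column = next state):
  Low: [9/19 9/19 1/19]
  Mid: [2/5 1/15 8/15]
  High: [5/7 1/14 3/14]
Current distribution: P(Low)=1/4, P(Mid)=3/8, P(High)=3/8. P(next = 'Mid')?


P(next=Mid) = Σᵢ P(now=i)×P(i→Mid)
= 1/4×9/19 + 3/8×1/15 + 3/8×1/14
= 9/76 + 1/40 + 3/112 = 1811/10640

P = 1811/10640 ≈ 0.1702


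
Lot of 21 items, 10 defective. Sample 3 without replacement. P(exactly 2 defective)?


Hypergeometric: C(10,2)×C(11,1)/C(21,3)
= 45×11/1330 = 99/266

P(X=2) = 99/266 ≈ 37.22%


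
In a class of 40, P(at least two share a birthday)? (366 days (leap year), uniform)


P(all different) = Π(366-i)/366 for i=0..39
= 0.109455
P(match) = 1 - 0.109455 = 0.890545

P ≈ 0.8905 ≈ 89.05%


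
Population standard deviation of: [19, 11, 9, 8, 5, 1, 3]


Mean = 56/7 = 8
  (19-8)²=121
  (11-8)²=9
  (9-8)²=1
  (8-8)²=0
  (5-8)²=9
  (1-8)²=49
  (3-8)²=25
Σ(x-μ)² = 214
σ² = 214/7

σ = √(214/7) ≈ 5.5291


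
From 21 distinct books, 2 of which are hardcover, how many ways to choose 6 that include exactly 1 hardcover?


Choose 1 of the 2 hardcovers and 5 of the other 19 books:
C(2,1)×C(19,5) = 2×11628 = 23256

23256


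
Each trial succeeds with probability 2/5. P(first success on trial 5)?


Geometric: P(X=5) = (1-p)^(k-1)×p = (3/5)^4×2/5 = 162/3125

P(X=5) = 162/3125 ≈ 5.18%


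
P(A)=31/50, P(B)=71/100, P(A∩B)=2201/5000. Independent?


P(A)×P(B) = 2201/5000
P(A∩B) = 2201/5000
Equal ✓ → Independent

Yes, independent


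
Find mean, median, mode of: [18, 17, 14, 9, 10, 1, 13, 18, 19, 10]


Sorted: [1, 9, 10, 10, 13, 14, 17, 18, 18, 19]
Mean = 129/10
Median = 27/2
Freq: {18: 2, 17: 1, 14: 1, 9: 1, 10: 2, 1: 1, 13: 1, 19: 1}
Mode: [10, 18]

Mean=129/10, Median=27/2, Mode=[10, 18]


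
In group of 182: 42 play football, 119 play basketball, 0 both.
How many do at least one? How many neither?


|A∪B| = 42+119-0 = 161
Neither = 182-161 = 21

At least one: 161; Neither: 21


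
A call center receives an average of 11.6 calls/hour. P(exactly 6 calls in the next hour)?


Poisson(λ=11.6): P(X=6) = e^(-λ)×λ^k/k!
= e^(-11.6) × 11.6^6 / 6!
≈ 9.166087736e-06 × 2436396.32282 / 720 ≈ 0.031017

P(X=6) ≈ 0.031017 ≈ 3.10%


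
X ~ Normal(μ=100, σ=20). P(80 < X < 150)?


z₁=(80-100)/20=-1.0, z₂=(150-100)/20=2.5
P = Φ(2.5) - Φ(-1.0) = 0.993790 - 0.158655 = 0.835135 ≈ 0.8351

P(80 < X < 150) ≈ 0.8351


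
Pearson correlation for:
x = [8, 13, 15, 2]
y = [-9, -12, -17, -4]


n=4, Σx=38, Σy=-42, Σxy=-491, Σx²=462, Σy²=530
r = (4×(-491) - 38×(-42))/√((4×462 - 38²)(4×530 - (-42)²))
= -368/√(404×356) = -368/√143824 ≈ -368/379.2413 ≈ -0.9704

r ≈ -0.9704


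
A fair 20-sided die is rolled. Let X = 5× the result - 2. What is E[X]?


E[die] = (1+20)/2 = 21/2
E[X] = 5×21/2 - 2 = 101/2

E[X] = 101/2


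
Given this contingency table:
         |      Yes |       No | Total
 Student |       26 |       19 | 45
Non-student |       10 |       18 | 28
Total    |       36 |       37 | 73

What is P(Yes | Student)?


P(Yes | Student) = 26/(26+19) = 26/45

P(Yes|Student) = 26/45 ≈ 57.78%


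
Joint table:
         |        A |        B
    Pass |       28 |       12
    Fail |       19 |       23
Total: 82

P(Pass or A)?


P(Pass∨A) = P(Pass) + P(A) - P(Pass∧A)
= (40 + 47 - 28)/82 = 59/82

P = 59/82 ≈ 71.95%


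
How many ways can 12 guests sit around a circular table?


Circular arrangements of 12 distinct objects: fix one position to break rotational symmetry.
(n-1)! = 11! = 39916800

39916800


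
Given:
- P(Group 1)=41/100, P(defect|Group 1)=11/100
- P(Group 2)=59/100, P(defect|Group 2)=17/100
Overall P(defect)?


P(B) = Σ P(B|Aᵢ)×P(Aᵢ)
  11/100×41/100 = 451/10000
  17/100×59/100 = 1003/10000
Sum = 727/5000

P(defect) = 727/5000 ≈ 14.54%


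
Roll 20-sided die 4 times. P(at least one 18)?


P(no 18)^4 = (19/20)^4 = 130321/160000
P(≥1) = 1 - 130321/160000 = 29679/160000

P = 29679/160000 ≈ 18.55%


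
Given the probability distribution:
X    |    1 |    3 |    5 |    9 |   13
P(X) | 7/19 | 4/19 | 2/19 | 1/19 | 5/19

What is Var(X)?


E[X] = 103/19
E[X²] = 1019/19
Var(X) = E[X²] - (E[X])² = 1019/19 - 10609/361 = 8752/361

Var(X) = 8752/361 ≈ 24.2438


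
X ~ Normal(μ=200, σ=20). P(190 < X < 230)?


z₁=(190-200)/20=-0.5, z₂=(230-200)/20=1.5
P = Φ(1.5) - Φ(-0.5) = 0.933193 - 0.308538 = 0.624655 ≈ 0.6247

P(190 < X < 230) ≈ 0.6247


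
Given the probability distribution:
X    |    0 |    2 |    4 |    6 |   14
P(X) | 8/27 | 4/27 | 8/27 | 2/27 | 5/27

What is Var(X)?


E[X] = 122/27
E[X²] = 1196/27
Var(X) = E[X²] - (E[X])² = 1196/27 - 14884/729 = 17408/729

Var(X) = 17408/729 ≈ 23.8793


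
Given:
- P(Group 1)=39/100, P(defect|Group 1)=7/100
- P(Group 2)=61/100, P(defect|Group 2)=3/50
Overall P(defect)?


P(B) = Σ P(B|Aᵢ)×P(Aᵢ)
  7/100×39/100 = 273/10000
  3/50×61/100 = 183/5000
Sum = 639/10000

P(defect) = 639/10000 ≈ 6.39%


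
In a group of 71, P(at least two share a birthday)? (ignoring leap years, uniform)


P(all different) = Π(365-i)/365 for i=0..70
= 0.000679
P(match) = 1 - 0.000679 = 0.999321

P ≈ 0.9993 ≈ 99.93%


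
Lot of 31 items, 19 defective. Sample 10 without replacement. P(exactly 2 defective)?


Hypergeometric: C(19,2)×C(12,8)/C(31,10)
= 171×495/44352165 = 513/268801

P(X=2) = 513/268801 ≈ 0.19%


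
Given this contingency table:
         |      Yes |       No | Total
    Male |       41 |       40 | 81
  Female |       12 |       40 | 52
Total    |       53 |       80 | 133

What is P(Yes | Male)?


P(Yes | Male) = 41/(41+40) = 41/81

P(Yes|Male) = 41/81 ≈ 50.62%


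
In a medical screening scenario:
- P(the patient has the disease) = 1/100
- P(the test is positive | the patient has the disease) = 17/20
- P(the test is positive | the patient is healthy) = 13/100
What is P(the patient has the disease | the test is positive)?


Using Bayes' theorem:
P(A|B) = P(B|A)·P(A) / P(B)

P(the test is positive) = 17/20 × 1/100 + 13/100 × 99/100
= 17/2000 + 1287/10000 = 343/2500

P(the patient has the disease|the test is positive) = (17/2000) / (343/2500) = 85/1372

P(the patient has the disease|the test is positive) = 85/1372 ≈ 6.20%


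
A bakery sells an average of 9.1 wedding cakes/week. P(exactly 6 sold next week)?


Poisson(λ=9.1): P(X=6) = e^(-λ)×λ^k/k!
= e^(-9.1) × 9.1^6 / 6!
≈ 0.0001116658085 × 567869.252041 / 720 ≈ 0.088072

P(X=6) ≈ 0.088072 ≈ 8.81%


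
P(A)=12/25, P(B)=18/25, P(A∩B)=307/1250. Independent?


P(A)×P(B) = 216/625
P(A∩B) = 307/1250
Not equal → NOT independent

No, not independent


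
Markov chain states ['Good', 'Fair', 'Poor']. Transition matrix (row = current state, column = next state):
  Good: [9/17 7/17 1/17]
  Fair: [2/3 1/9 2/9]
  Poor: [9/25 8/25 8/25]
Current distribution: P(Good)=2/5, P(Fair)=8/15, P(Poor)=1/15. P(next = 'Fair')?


P(next=Fair) = Σᵢ P(now=i)×P(i→Fair)
= 2/5×7/17 + 8/15×1/9 + 1/15×8/25
= 14/85 + 8/135 + 8/375 = 14074/57375

P = 14074/57375 ≈ 0.2453


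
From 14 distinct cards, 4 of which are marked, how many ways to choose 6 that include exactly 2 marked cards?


Choose 2 of the 4 marked cards and 4 of the other 10 cards:
C(4,2)×C(10,4) = 6×210 = 1260

1260


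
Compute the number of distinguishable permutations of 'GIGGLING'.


Letters: 8, freq: {'G': 4, 'I': 2, 'L': 1, 'N': 1}
8!/(4!×2!×1!×1!) = 40320/48 = 840

840


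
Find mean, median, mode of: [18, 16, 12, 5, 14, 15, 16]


Sorted: [5, 12, 14, 15, 16, 16, 18]
Mean = 96/7
Median = 15
Freq: {18: 1, 16: 2, 12: 1, 5: 1, 14: 1, 15: 1}
Mode: [16]

Mean=96/7, Median=15, Mode=16


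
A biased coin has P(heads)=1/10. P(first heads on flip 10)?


Geometric: P(X=10) = (1-p)^(k-1)×p = (9/10)^9×1/10 = 387420489/10000000000

P(X=10) = 387420489/10000000000 ≈ 3.87%


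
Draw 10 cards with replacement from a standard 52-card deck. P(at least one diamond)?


P(not a diamond) = 39/52 = 3/4
P(none in 10 draws) = (3/4)^10 = 59049/1048576
P(≥1 diamond) = 1 - 59049/1048576 = 989527/1048576

P = 989527/1048576 ≈ 94.37%


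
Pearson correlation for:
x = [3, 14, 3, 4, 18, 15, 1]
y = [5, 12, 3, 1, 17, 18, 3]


n=7, Σx=58, Σy=59, Σxy=775, Σx²=780, Σy²=801
r = (7×775 - 58×59)/√((7×780 - 58²)(7×801 - 59²))
= 2003/√(2096×2126) = 2003/√4456096 ≈ 2003/2110.9467 ≈ 0.9489

r ≈ 0.9489


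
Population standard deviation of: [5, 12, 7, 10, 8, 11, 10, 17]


Mean = 80/8 = 10
  (5-10)²=25
  (12-10)²=4
  (7-10)²=9
  (10-10)²=0
  (8-10)²=4
  (11-10)²=1
  (10-10)²=0
  (17-10)²=49
Σ(x-μ)² = 92
σ² = 92/8 = 23/2

σ = √(23/2) ≈ 3.3912


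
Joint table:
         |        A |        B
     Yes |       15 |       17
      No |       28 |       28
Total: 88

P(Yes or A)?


P(Yes∨A) = P(Yes) + P(A) - P(Yes∧A)
= (32 + 43 - 15)/88 = 60/88 = 15/22

P = 15/22 ≈ 68.18%


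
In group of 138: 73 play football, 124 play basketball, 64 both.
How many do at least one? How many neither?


|A∪B| = 73+124-64 = 133
Neither = 138-133 = 5

At least one: 133; Neither: 5


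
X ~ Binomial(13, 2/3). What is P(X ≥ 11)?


P(X ≥ 11) = Σ P(X=i) for i=11..13
P(X=11) = 53248/531441
P(X=12) = 53248/1594323
P(X=13) = 8192/1594323
Sum = 8192/59049

P(X ≥ 11) = 8192/59049 ≈ 13.87%


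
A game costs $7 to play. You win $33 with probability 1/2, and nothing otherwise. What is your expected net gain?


E[gain] = (33-7)×1/2 + (-7)×1/2
= 13 - 7/2 = 19/2

Expected net gain = $19/2 ≈ $9.50


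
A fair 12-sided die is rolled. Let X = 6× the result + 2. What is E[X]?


E[die] = (1+12)/2 = 13/2
E[X] = 6×13/2 + 2 = 41

E[X] = 41


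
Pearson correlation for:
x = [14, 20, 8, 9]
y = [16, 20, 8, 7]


n=4, Σx=51, Σy=51, Σxy=751, Σx²=741, Σy²=769
r = (4×751 - 51×51)/√((4×741 - 51²)(4×769 - 51²))
= 403/√(363×475) = 403/√172425 ≈ 403/415.2409 ≈ 0.9705

r ≈ 0.9705


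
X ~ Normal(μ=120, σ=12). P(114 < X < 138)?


z₁=(114-120)/12=-0.5, z₂=(138-120)/12=1.5
P = Φ(1.5) - Φ(-0.5) = 0.933193 - 0.308538 = 0.624655 ≈ 0.6247

P(114 < X < 138) ≈ 0.6247


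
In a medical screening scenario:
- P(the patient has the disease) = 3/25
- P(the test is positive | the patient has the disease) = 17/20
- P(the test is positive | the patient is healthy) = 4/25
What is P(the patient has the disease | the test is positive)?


Using Bayes' theorem:
P(A|B) = P(B|A)·P(A) / P(B)

P(the test is positive) = 17/20 × 3/25 + 4/25 × 22/25
= 51/500 + 88/625 = 607/2500

P(the patient has the disease|the test is positive) = (51/500) / (607/2500) = 255/607

P(the patient has the disease|the test is positive) = 255/607 ≈ 42.01%


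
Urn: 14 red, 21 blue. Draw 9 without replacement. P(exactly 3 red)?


Hypergeometric: C(14,3)×C(21,6)/C(35,9)
= 364×54264/70607460 = 13832/49445

P(X=3) = 13832/49445 ≈ 27.97%


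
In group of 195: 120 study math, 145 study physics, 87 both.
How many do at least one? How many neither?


|A∪B| = 120+145-87 = 178
Neither = 195-178 = 17

At least one: 178; Neither: 17


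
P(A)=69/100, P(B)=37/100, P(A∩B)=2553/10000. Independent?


P(A)×P(B) = 2553/10000
P(A∩B) = 2553/10000
Equal ✓ → Independent

Yes, independent


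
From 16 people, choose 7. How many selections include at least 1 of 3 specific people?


Complement: C(16,7) - C(13,7) = 11440 - 1716 = 9724

9724


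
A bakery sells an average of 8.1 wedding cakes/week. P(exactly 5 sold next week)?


Poisson(λ=8.1): P(X=5) = e^(-λ)×λ^k/k!
= e^(-8.1) × 8.1^5 / 5!
≈ 0.0003035391381 × 34867.84401 / 120 ≈ 0.088198

P(X=5) ≈ 0.088198 ≈ 8.82%


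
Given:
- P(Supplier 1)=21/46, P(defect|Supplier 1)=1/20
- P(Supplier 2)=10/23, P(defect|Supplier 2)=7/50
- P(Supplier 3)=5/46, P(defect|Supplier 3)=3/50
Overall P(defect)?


P(B) = Σ P(B|Aᵢ)×P(Aᵢ)
  1/20×21/46 = 21/920
  7/50×10/23 = 7/115
  3/50×5/46 = 3/460
Sum = 83/920

P(defect) = 83/920 ≈ 9.02%


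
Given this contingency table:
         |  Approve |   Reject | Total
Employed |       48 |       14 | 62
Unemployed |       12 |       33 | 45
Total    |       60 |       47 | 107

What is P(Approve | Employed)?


P(Approve | Employed) = 48/(48+14) = 48/62 = 24/31

P(Approve|Employed) = 24/31 ≈ 77.42%


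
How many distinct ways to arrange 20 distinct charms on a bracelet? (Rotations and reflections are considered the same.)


Free circular arrangements: rotations and reflections both identified.
(n-1)!/2 = 19!/2 = 121645100408832000/2 = 60822550204416000

60822550204416000


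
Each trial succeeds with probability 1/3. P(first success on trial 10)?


Geometric: P(X=10) = (1-p)^(k-1)×p = (2/3)^9×1/3 = 512/59049

P(X=10) = 512/59049 ≈ 0.87%


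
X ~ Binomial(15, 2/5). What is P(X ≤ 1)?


P(X ≤ 1) = Σ P(X=i) for i=0..1
P(X=0) = 14348907/30517578125
P(X=1) = 28697814/6103515625
Sum = 157837977/30517578125

P(X ≤ 1) = 157837977/30517578125 ≈ 0.52%


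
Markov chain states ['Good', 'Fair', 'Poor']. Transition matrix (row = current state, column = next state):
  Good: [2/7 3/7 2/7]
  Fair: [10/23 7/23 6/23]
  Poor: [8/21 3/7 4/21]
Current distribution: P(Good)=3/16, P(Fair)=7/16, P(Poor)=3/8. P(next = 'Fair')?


P(next=Fair) = Σᵢ P(now=i)×P(i→Fair)
= 3/16×3/7 + 7/16×7/23 + 3/8×3/7
= 9/112 + 49/368 + 9/56 = 241/644

P = 241/644 ≈ 0.3742


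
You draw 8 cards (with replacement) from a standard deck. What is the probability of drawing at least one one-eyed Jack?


P(not a one-eyed Jack) = 50/52 = 25/26
P(none in 8 draws) = (25/26)^8 = 152587890625/208827064576
P(≥1 one-eyed Jack) = 1 - 152587890625/208827064576 = 56239173951/208827064576

P = 56239173951/208827064576 ≈ 26.93%


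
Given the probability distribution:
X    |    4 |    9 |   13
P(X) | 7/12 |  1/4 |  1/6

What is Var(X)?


E[X] = 27/4
E[X²] = 231/4
Var(X) = E[X²] - (E[X])² = 231/4 - 729/16 = 195/16

Var(X) = 195/16 ≈ 12.1875


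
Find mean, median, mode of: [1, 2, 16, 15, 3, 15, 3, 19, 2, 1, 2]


Sorted: [1, 1, 2, 2, 2, 3, 3, 15, 15, 16, 19]
Mean = 79/11
Median = 3
Freq: {1: 2, 2: 3, 16: 1, 15: 2, 3: 2, 19: 1}
Mode: [2]

Mean=79/11, Median=3, Mode=2


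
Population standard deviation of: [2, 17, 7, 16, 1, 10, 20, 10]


Mean = 83/8
  (2-83/8)²=4489/64
  (17-83/8)²=2809/64
  (7-83/8)²=729/64
  (16-83/8)²=2025/64
  (1-83/8)²=5625/64
  (10-83/8)²=9/64
  (20-83/8)²=5929/64
  (10-83/8)²=9/64
Σ(x-μ)² = 2703/8
σ² = (2703/8)/8 = 2703/64

σ = √(2703/64) ≈ 6.4988


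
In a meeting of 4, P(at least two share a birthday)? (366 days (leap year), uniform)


P(all different) = Π(366-i)/366 for i=0..3
= 0.983689
P(match) = 1 - 0.983689 = 0.016311

P ≈ 0.0163 ≈ 1.63%


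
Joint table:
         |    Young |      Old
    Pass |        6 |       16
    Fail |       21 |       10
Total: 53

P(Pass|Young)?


P(Pass|Young) = 6/(6+21) = 6/27 = 2/9

P = 2/9 ≈ 22.22%


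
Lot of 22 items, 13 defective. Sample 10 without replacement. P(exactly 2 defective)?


Hypergeometric: C(13,2)×C(9,8)/C(22,10)
= 78×9/646646 = 27/24871

P(X=2) = 27/24871 ≈ 0.11%


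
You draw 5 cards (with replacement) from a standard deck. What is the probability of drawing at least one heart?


P(not a heart) = 39/52 = 3/4
P(none in 5 draws) = (3/4)^5 = 243/1024
P(≥1 heart) = 1 - 243/1024 = 781/1024

P = 781/1024 ≈ 76.27%


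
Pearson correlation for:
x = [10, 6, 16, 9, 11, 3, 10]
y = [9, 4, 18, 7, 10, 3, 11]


n=7, Σx=65, Σy=62, Σxy=694, Σx²=703, Σy²=700
r = (7×694 - 65×62)/√((7×703 - 65²)(7×700 - 62²))
= 828/√(696×1056) = 828/√734976 ≈ 828/857.3074 ≈ 0.9658

r ≈ 0.9658


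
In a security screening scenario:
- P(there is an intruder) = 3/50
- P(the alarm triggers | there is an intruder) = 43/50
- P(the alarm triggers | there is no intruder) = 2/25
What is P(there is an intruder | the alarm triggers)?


Using Bayes' theorem:
P(A|B) = P(B|A)·P(A) / P(B)

P(the alarm triggers) = 43/50 × 3/50 + 2/25 × 47/50
= 129/2500 + 47/625 = 317/2500

P(there is an intruder|the alarm triggers) = (129/2500) / (317/2500) = 129/317

P(there is an intruder|the alarm triggers) = 129/317 ≈ 40.69%


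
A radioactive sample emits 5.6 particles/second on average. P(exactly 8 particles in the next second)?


Poisson(λ=5.6): P(X=8) = e^(-λ)×λ^k/k!
= e^(-5.6) × 5.6^8 / 8!
≈ 0.003697863716 × 967173.11574 / 40320 ≈ 0.088702

P(X=8) ≈ 0.088702 ≈ 8.87%


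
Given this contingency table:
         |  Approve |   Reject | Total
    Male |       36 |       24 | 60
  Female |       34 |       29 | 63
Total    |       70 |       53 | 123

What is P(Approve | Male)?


P(Approve | Male) = 36/(36+24) = 36/60 = 3/5

P(Approve|Male) = 3/5 ≈ 60.00%


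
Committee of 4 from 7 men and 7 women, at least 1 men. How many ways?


Count by #men:
  1M,3W: C(7,1)×C(7,3)=245
  2M,2W: C(7,2)×C(7,2)=441
  3M,1W: C(7,3)×C(7,1)=245
  4M,0W: C(7,4)×C(7,0)=35
Total = 966

966


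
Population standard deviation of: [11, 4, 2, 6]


Mean = 23/4
  (11-23/4)²=441/16
  (4-23/4)²=49/16
  (2-23/4)²=225/16
  (6-23/4)²=1/16
Σ(x-μ)² = 179/4
σ² = (179/4)/4 = 179/16

σ = √(179/16) ≈ 3.3448


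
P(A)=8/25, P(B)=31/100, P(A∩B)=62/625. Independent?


P(A)×P(B) = 62/625
P(A∩B) = 62/625
Equal ✓ → Independent

Yes, independent


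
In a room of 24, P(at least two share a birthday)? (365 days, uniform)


P(all different) = Π(365-i)/365 for i=0..23
= 0.461656
P(match) = 1 - 0.461656 = 0.538344

P ≈ 0.5383 ≈ 53.83%


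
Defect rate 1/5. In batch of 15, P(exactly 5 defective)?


Binomial: P(X=5) = C(15,5)×p^5×(1-p)^10
= 3003 × 1/3125 × 1048576/9765625 = 3148873728/30517578125

P(X=5) = 3148873728/30517578125 ≈ 10.32%


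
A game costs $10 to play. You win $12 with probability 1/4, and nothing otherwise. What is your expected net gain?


E[gain] = (12-10)×1/4 + (-10)×3/4
= 1/2 - 15/2 = -7

Expected net gain = $-7 ≈ $-7.00


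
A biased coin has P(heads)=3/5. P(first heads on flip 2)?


Geometric: P(X=2) = (1-p)^(k-1)×p = (2/5)^1×3/5 = 6/25

P(X=2) = 6/25 ≈ 24.00%


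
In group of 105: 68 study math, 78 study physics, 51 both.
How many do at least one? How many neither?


|A∪B| = 68+78-51 = 95
Neither = 105-95 = 10

At least one: 95; Neither: 10


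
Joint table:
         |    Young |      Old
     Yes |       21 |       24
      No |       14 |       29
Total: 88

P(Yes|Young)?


P(Yes|Young) = 21/(21+14) = 21/35 = 3/5

P = 3/5 ≈ 60.00%


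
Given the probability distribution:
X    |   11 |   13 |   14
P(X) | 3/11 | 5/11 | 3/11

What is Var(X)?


E[X] = 140/11
E[X²] = 1796/11
Var(X) = E[X²] - (E[X])² = 1796/11 - 19600/121 = 156/121

Var(X) = 156/121 ≈ 1.2893


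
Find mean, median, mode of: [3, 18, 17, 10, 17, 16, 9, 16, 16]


Sorted: [3, 9, 10, 16, 16, 16, 17, 17, 18]
Mean = 122/9
Median = 16
Freq: {3: 1, 18: 1, 17: 2, 10: 1, 16: 3, 9: 1}
Mode: [16]

Mean=122/9, Median=16, Mode=16


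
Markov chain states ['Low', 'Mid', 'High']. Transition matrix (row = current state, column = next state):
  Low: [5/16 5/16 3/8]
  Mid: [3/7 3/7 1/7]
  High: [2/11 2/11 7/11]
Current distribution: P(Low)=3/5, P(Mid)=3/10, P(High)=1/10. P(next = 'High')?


P(next=High) = Σᵢ P(now=i)×P(i→High)
= 3/5×3/8 + 3/10×1/7 + 1/10×7/11
= 9/40 + 3/70 + 7/110 = 1021/3080

P = 1021/3080 ≈ 0.3315


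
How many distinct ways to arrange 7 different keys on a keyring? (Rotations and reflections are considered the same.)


Free circular arrangements: rotations and reflections both identified.
(n-1)!/2 = 6!/2 = 720/2 = 360

360


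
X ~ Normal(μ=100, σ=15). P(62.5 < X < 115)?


z₁=(62.5-100)/15=-2.5, z₂=(115-100)/15=1.0
P = Φ(1.0) - Φ(-2.5) = 0.841345 - 0.006210 = 0.835135 ≈ 0.8351

P(62.5 < X < 115) ≈ 0.8351


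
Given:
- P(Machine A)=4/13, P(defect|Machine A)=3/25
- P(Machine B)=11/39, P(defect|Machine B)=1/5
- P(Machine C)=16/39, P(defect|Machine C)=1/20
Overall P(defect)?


P(B) = Σ P(B|Aᵢ)×P(Aᵢ)
  3/25×4/13 = 12/325
  1/5×11/39 = 11/195
  1/20×16/39 = 4/195
Sum = 37/325

P(defect) = 37/325 ≈ 11.38%


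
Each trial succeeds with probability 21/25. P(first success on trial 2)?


Geometric: P(X=2) = (1-p)^(k-1)×p = (4/25)^1×21/25 = 84/625

P(X=2) = 84/625 ≈ 13.44%


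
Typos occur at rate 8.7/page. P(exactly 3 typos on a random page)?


Poisson(λ=8.7): P(X=3) = e^(-λ)×λ^k/k!
= e^(-8.7) × 8.7^3 / 3!
≈ 0.000166585811 × 658.503 / 6 ≈ 0.018283

P(X=3) ≈ 0.018283 ≈ 1.83%


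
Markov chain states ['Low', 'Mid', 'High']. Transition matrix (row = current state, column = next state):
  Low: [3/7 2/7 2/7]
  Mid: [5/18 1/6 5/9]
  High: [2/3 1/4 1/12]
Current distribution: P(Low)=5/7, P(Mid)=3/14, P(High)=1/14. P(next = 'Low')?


P(next=Low) = Σᵢ P(now=i)×P(i→Low)
= 5/7×3/7 + 3/14×5/18 + 1/14×2/3
= 15/49 + 5/84 + 1/21 = 81/196

P = 81/196 ≈ 0.4133


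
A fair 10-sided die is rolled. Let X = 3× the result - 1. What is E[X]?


E[die] = (1+10)/2 = 11/2
E[X] = 3×11/2 - 1 = 31/2

E[X] = 31/2


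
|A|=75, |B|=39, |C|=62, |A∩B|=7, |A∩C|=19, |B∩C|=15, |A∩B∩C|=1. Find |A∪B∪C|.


|A∪B∪C| = 75+39+62-7-19-15+1 = 136

|A∪B∪C| = 136


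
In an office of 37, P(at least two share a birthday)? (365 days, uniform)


P(all different) = Π(365-i)/365 for i=0..36
= 0.151266
P(match) = 1 - 0.151266 = 0.848734

P ≈ 0.8487 ≈ 84.87%


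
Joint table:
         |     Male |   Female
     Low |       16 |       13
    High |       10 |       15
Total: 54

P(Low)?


P(Low) = (16+13)/54 = 29/54

P(Low) = 29/54 ≈ 53.70%


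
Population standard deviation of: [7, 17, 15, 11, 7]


Mean = 57/5
  (7-57/5)²=484/25
  (17-57/5)²=784/25
  (15-57/5)²=324/25
  (11-57/5)²=4/25
  (7-57/5)²=484/25
Σ(x-μ)² = 416/5
σ² = (416/5)/5 = 416/25

σ = √(416/25) ≈ 4.0792


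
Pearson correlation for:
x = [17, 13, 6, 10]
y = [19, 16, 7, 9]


n=4, Σx=46, Σy=51, Σxy=663, Σx²=594, Σy²=747
r = (4×663 - 46×51)/√((4×594 - 46²)(4×747 - 51²))
= 306/√(260×387) = 306/√100620 ≈ 306/317.2066 ≈ 0.9647

r ≈ 0.9647


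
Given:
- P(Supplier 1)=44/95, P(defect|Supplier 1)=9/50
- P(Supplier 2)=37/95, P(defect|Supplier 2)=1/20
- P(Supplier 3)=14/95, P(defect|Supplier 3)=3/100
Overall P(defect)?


P(B) = Σ P(B|Aᵢ)×P(Aᵢ)
  9/50×44/95 = 198/2375
  1/20×37/95 = 37/1900
  3/100×14/95 = 21/4750
Sum = 1019/9500

P(defect) = 1019/9500 ≈ 10.73%


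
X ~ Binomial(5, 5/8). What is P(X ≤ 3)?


P(X ≤ 3) = Σ P(X=i) for i=0..3
P(X=0) = 243/32768
P(X=1) = 2025/32768
P(X=2) = 3375/16384
P(X=3) = 5625/16384
Sum = 5067/8192

P(X ≤ 3) = 5067/8192 ≈ 61.85%


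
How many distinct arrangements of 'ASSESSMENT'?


Letters: 10, freq: {'A': 1, 'S': 4, 'E': 2, 'M': 1, 'N': 1, 'T': 1}
10!/(1!×4!×2!×1!×1!×1!) = 3628800/48 = 75600

75600


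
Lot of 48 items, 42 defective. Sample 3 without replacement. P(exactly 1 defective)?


Hypergeometric: C(42,1)×C(6,2)/C(48,3)
= 42×15/17296 = 315/8648

P(X=1) = 315/8648 ≈ 3.64%


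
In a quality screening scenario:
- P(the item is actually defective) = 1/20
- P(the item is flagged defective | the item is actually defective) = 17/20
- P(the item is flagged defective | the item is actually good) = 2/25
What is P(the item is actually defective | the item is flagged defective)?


Using Bayes' theorem:
P(A|B) = P(B|A)·P(A) / P(B)

P(the item is flagged defective) = 17/20 × 1/20 + 2/25 × 19/20
= 17/400 + 19/250 = 237/2000

P(the item is actually defective|the item is flagged defective) = (17/400) / (237/2000) = 85/237

P(the item is actually defective|the item is flagged defective) = 85/237 ≈ 35.86%


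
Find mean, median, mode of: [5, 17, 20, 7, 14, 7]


Sorted: [5, 7, 7, 14, 17, 20]
Mean = 70/6 = 35/3
Median = 21/2
Freq: {5: 1, 17: 1, 20: 1, 7: 2, 14: 1}
Mode: [7]

Mean=35/3, Median=21/2, Mode=7


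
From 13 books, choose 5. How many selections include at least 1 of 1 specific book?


Complement: C(13,5) - C(12,5) = 1287 - 792 = 495

495


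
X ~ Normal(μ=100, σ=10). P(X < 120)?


z = (120-100)/10 = 2.0
P(Z < 2.0) = 0.9772

P(X < 120) ≈ 0.9772


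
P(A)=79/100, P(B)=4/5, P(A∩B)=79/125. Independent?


P(A)×P(B) = 79/125
P(A∩B) = 79/125
Equal ✓ → Independent

Yes, independent


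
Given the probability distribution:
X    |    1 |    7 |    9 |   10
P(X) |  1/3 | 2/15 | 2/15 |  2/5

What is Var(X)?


E[X] = 97/15
E[X²] = 173/3
Var(X) = E[X²] - (E[X])² = 173/3 - 9409/225 = 3566/225

Var(X) = 3566/225 ≈ 15.8489


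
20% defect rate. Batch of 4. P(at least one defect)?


P(all good) = (4/5)^4 = 256/625
P(≥1 defect) = 369/625

P = 369/625 ≈ 59.04%


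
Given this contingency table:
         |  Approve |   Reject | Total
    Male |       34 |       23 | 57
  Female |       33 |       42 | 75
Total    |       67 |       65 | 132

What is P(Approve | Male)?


P(Approve | Male) = 34/(34+23) = 34/57

P(Approve|Male) = 34/57 ≈ 59.65%


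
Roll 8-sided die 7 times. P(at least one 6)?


P(no 6)^7 = (7/8)^7 = 823543/2097152
P(≥1) = 1 - 823543/2097152 = 1273609/2097152

P = 1273609/2097152 ≈ 60.73%


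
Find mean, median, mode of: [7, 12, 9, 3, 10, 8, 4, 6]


Sorted: [3, 4, 6, 7, 8, 9, 10, 12]
Mean = 59/8
Median = 15/2
Freq: {7: 1, 12: 1, 9: 1, 3: 1, 10: 1, 8: 1, 4: 1, 6: 1}
Mode: No mode

Mean=59/8, Median=15/2, Mode=No mode


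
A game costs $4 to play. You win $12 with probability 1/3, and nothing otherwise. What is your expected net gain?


E[gain] = (12-4)×1/3 + (-4)×2/3
= 8/3 - 8/3 = 0

Expected net gain = $0 ≈ $0.00


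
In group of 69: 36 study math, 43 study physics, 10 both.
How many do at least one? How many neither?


|A∪B| = 36+43-10 = 69
Neither = 69-69 = 0

At least one: 69; Neither: 0


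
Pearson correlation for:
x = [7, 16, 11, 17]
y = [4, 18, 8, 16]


n=4, Σx=51, Σy=46, Σxy=676, Σx²=715, Σy²=660
r = (4×676 - 51×46)/√((4×715 - 51²)(4×660 - 46²))
= 358/√(259×524) = 358/√135716 ≈ 358/368.3965 ≈ 0.9718

r ≈ 0.9718


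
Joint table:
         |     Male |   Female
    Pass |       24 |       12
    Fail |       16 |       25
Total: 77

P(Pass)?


P(Pass) = (24+12)/77 = 36/77

P(Pass) = 36/77 ≈ 46.75%


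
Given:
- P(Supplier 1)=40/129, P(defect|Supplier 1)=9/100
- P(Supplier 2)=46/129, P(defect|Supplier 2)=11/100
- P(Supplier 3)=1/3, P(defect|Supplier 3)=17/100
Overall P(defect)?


P(B) = Σ P(B|Aᵢ)×P(Aᵢ)
  9/100×40/129 = 6/215
  11/100×46/129 = 253/6450
  17/100×1/3 = 17/300
Sum = 1597/12900

P(defect) = 1597/12900 ≈ 12.38%


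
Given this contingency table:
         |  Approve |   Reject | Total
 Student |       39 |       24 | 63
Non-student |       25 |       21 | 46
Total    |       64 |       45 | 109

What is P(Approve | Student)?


P(Approve | Student) = 39/(39+24) = 39/63 = 13/21

P(Approve|Student) = 13/21 ≈ 61.90%


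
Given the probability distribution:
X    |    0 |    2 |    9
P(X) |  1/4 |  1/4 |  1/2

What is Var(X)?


E[X] = 5
E[X²] = 83/2
Var(X) = E[X²] - (E[X])² = 83/2 - 25 = 33/2

Var(X) = 33/2 ≈ 16.5000


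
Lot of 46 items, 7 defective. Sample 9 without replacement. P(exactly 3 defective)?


Hypergeometric: C(7,3)×C(39,6)/C(46,9)
= 35×3262623/1101716330 = 92463/892078

P(X=3) = 92463/892078 ≈ 10.36%


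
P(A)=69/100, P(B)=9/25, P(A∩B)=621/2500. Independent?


P(A)×P(B) = 621/2500
P(A∩B) = 621/2500
Equal ✓ → Independent

Yes, independent


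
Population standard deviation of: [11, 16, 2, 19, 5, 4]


Mean = 57/6 = 19/2
  (11-19/2)²=9/4
  (16-19/2)²=169/4
  (2-19/2)²=225/4
  (19-19/2)²=361/4
  (5-19/2)²=81/4
  (4-19/2)²=121/4
Σ(x-μ)² = 483/2
σ² = (483/2)/6 = 161/4

σ = √(161/4) ≈ 6.3443


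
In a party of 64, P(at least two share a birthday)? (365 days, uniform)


P(all different) = Π(365-i)/365 for i=0..63
= 0.002810
P(match) = 1 - 0.002810 = 0.997190

P ≈ 0.9972 ≈ 99.72%


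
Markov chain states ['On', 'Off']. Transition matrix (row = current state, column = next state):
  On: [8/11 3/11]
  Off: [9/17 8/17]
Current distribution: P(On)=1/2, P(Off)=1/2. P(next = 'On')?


P(next=On) = Σᵢ P(now=i)×P(i→On)
= 1/2×8/11 + 1/2×9/17
= 4/11 + 9/34 = 235/374

P = 235/374 ≈ 0.6283


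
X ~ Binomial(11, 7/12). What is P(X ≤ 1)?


P(X ≤ 1) = Σ P(X=i) for i=0..1
P(X=0) = 48828125/743008370688
P(X=1) = 751953125/743008370688
Sum = 400390625/371504185344

P(X ≤ 1) = 400390625/371504185344 ≈ 0.11%


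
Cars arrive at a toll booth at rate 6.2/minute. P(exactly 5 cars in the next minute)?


Poisson(λ=6.2): P(X=5) = e^(-λ)×λ^k/k!
= e^(-6.2) × 6.2^5 / 5!
≈ 0.002029430636 × 9161.32832 / 120 ≈ 0.154936

P(X=5) ≈ 0.154936 ≈ 15.49%


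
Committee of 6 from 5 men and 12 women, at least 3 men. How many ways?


Count by #men:
  3M,3W: C(5,3)×C(12,3)=2200
  4M,2W: C(5,4)×C(12,2)=330
  5M,1W: C(5,5)×C(12,1)=12
Total = 2542

2542


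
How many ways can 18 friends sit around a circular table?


Circular arrangements of 18 distinct objects: fix one position to break rotational symmetry.
(n-1)! = 17! = 355687428096000

355687428096000


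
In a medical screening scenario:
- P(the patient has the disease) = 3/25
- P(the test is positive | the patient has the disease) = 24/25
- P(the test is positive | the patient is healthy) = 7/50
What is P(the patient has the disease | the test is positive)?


Using Bayes' theorem:
P(A|B) = P(B|A)·P(A) / P(B)

P(the test is positive) = 24/25 × 3/25 + 7/50 × 22/25
= 72/625 + 77/625 = 149/625

P(the patient has the disease|the test is positive) = (72/625) / (149/625) = 72/149

P(the patient has the disease|the test is positive) = 72/149 ≈ 48.32%


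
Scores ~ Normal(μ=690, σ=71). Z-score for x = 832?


z = (x - μ)/σ = (832 - 690)/71 = 2.0

z = 2.0


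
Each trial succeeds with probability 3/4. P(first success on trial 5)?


Geometric: P(X=5) = (1-p)^(k-1)×p = (1/4)^4×3/4 = 3/1024

P(X=5) = 3/1024 ≈ 0.29%


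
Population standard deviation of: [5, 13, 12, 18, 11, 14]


Mean = 73/6
  (5-73/6)²=1849/36
  (13-73/6)²=25/36
  (12-73/6)²=1/36
  (18-73/6)²=1225/36
  (11-73/6)²=49/36
  (14-73/6)²=121/36
Σ(x-μ)² = 545/6
σ² = (545/6)/6 = 545/36

σ = √(545/36) ≈ 3.8909


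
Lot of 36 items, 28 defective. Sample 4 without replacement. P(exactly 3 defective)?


Hypergeometric: C(28,3)×C(8,1)/C(36,4)
= 3276×8/58905 = 416/935

P(X=3) = 416/935 ≈ 44.49%


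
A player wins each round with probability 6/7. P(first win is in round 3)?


Geometric: P(X=3) = (1-p)^(k-1)×p = (1/7)^2×6/7 = 6/343

P(X=3) = 6/343 ≈ 1.75%


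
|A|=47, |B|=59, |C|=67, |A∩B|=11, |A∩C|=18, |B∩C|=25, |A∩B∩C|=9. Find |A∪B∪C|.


|A∪B∪C| = 47+59+67-11-18-25+9 = 128

|A∪B∪C| = 128


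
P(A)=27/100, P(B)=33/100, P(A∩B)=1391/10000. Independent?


P(A)×P(B) = 891/10000
P(A∩B) = 1391/10000
Not equal → NOT independent

No, not independent


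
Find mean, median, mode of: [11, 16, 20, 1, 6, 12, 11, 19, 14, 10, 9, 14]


Sorted: [1, 6, 9, 10, 11, 11, 12, 14, 14, 16, 19, 20]
Mean = 143/12
Median = 23/2
Freq: {11: 2, 16: 1, 20: 1, 1: 1, 6: 1, 12: 1, 19: 1, 14: 2, 10: 1, 9: 1}
Mode: [11, 14]

Mean=143/12, Median=23/2, Mode=[11, 14]


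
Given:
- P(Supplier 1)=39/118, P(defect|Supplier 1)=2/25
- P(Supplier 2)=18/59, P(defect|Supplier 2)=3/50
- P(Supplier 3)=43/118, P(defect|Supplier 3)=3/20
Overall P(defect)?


P(B) = Σ P(B|Aᵢ)×P(Aᵢ)
  2/25×39/118 = 39/1475
  3/50×18/59 = 27/1475
  3/20×43/118 = 129/2360
Sum = 1173/11800

P(defect) = 1173/11800 ≈ 9.94%


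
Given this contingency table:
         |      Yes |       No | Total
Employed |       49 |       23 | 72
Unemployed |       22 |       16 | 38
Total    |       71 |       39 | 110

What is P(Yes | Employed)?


P(Yes | Employed) = 49/(49+23) = 49/72

P(Yes|Employed) = 49/72 ≈ 68.06%
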